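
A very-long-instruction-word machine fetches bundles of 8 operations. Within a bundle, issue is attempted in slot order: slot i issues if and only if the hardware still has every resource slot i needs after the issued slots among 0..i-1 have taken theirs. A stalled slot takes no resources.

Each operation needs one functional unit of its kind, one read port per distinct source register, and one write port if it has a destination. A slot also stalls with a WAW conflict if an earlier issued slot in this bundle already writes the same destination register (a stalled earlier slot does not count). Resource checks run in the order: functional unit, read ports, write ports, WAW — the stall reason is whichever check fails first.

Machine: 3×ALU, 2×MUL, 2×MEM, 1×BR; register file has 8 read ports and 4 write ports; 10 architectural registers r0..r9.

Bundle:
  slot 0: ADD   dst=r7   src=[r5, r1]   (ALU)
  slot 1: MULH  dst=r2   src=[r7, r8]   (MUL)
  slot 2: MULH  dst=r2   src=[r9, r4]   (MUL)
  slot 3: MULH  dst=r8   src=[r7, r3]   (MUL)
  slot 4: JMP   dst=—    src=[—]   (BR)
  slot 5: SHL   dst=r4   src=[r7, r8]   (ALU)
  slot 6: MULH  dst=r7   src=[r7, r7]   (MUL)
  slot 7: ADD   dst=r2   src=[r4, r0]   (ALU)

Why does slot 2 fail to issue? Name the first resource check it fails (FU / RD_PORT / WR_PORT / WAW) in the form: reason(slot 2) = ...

reason(slot 2) = WAW

[0] ALU needs rd=2 wr=1: ok; after: ALU=2 MUL=2 MEM=2 BR=1, R=6, W=3
[1] MUL needs rd=2 wr=1: ok; after: ALU=2 MUL=1 MEM=2 BR=1, R=4, W=2
[2] MUL needs rd=2 wr=1: WAW; after: ALU=2 MUL=1 MEM=2 BR=1, R=4, W=2
[3] MUL needs rd=2 wr=1: ok; after: ALU=2 MUL=0 MEM=2 BR=1, R=2, W=1
[4] BR needs rd=0 wr=0: ok; after: ALU=2 MUL=0 MEM=2 BR=0, R=2, W=1
[5] ALU needs rd=2 wr=1: ok; after: ALU=1 MUL=0 MEM=2 BR=0, R=0, W=0
[6] MUL needs rd=1 wr=1: FU; after: ALU=1 MUL=0 MEM=2 BR=0, R=0, W=0
[7] ALU needs rd=2 wr=1: RD_PORT; after: ALU=1 MUL=0 MEM=2 BR=0, R=0, W=0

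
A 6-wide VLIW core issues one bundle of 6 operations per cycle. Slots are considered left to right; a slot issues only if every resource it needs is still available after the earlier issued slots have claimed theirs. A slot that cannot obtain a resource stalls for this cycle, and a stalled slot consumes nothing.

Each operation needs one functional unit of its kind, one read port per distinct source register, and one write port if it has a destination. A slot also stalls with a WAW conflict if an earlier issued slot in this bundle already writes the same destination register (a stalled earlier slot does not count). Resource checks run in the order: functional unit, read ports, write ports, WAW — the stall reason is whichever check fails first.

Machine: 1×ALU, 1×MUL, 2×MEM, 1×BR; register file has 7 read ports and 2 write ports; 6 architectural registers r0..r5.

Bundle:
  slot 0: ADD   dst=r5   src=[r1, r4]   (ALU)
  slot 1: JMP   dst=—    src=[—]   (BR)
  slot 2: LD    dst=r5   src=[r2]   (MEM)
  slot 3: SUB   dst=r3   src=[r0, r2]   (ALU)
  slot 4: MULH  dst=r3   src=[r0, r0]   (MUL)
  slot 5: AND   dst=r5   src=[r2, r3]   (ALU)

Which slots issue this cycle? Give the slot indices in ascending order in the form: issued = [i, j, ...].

issued = [0, 1, 4]

  0. ALU→r5 ⇒ go  {0A/1Mu/2Ld/1B | 5r 1w}
  1. BR ⇒ go  {0A/1Mu/2Ld/0B | 5r 1w}
  2. MEM→r5 ⇒ no(WAW)  {0A/1Mu/2Ld/0B | 5r 1w}
  3. ALU→r3 ⇒ no(FU)  {0A/1Mu/2Ld/0B | 5r 1w}
  4. MUL→r3 ⇒ go  {0A/0Mu/2Ld/0B | 4r 0w}
  5. ALU→r5 ⇒ no(FU)  {0A/0Mu/2Ld/0B | 4r 0w}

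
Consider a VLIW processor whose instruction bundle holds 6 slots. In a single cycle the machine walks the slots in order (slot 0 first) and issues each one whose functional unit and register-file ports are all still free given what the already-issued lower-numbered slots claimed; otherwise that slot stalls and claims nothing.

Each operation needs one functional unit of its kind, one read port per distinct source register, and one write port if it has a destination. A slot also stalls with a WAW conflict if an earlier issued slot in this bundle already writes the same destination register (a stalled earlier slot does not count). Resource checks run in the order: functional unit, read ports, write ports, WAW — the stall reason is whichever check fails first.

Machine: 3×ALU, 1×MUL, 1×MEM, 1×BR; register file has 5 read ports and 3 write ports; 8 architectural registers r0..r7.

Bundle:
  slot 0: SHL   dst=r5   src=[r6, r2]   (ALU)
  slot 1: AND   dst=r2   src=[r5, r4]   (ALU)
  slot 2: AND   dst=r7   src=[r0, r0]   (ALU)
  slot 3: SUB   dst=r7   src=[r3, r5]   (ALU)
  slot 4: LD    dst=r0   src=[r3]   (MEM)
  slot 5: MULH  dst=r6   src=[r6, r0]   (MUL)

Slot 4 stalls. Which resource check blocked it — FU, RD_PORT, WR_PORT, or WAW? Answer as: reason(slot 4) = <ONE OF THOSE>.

reason(slot 4) = RD_PORT

  0. ALU→r5 ⇒ go  {2A/1Mu/1Ld/1B | 3r 2w}
  1. ALU→r2 ⇒ go  {1A/1Mu/1Ld/1B | 1r 1w}
  2. ALU→r7 ⇒ go  {0A/1Mu/1Ld/1B | 0r 0w}
  3. ALU→r7 ⇒ no(FU)  {0A/1Mu/1Ld/1B | 0r 0w}
  4. MEM→r0 ⇒ no(RD_PORT)  {0A/1Mu/1Ld/1B | 0r 0w}
  5. MUL→r6 ⇒ no(RD_PORT)  {0A/1Mu/1Ld/1B | 0r 0w}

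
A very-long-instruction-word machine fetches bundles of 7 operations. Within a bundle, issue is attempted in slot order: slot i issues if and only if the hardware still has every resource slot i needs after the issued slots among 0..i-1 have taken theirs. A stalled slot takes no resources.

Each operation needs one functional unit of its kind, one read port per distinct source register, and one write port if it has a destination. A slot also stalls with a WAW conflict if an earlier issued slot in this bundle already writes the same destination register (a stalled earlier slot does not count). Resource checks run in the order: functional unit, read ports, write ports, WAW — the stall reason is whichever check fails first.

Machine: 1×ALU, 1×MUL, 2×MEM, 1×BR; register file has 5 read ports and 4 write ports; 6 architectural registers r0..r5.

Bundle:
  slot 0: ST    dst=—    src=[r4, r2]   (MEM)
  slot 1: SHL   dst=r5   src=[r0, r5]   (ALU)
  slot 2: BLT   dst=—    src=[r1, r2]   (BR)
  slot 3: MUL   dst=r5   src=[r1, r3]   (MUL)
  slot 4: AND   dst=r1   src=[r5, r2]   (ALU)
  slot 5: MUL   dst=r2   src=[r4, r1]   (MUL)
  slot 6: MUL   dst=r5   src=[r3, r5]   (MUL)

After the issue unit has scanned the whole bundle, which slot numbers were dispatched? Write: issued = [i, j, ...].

  0. MEM ⇒ go  {1A/1Mu/1Ld/1B | 3r 4w}
  1. ALU→r5 ⇒ go  {0A/1Mu/1Ld/1B | 1r 3w}
  2. BR ⇒ no(RD_PORT)  {0A/1Mu/1Ld/1B | 1r 3w}
  3. MUL→r5 ⇒ no(RD_PORT)  {0A/1Mu/1Ld/1B | 1r 3w}
  4. ALU→r1 ⇒ no(FU)  {0A/1Mu/1Ld/1B | 1r 3w}
  5. MUL→r2 ⇒ no(RD_PORT)  {0A/1Mu/1Ld/1B | 1r 3w}
  6. MUL→r5 ⇒ no(RD_PORT)  {0A/1Mu/1Ld/1B | 1r 3w}

issued = [0, 1]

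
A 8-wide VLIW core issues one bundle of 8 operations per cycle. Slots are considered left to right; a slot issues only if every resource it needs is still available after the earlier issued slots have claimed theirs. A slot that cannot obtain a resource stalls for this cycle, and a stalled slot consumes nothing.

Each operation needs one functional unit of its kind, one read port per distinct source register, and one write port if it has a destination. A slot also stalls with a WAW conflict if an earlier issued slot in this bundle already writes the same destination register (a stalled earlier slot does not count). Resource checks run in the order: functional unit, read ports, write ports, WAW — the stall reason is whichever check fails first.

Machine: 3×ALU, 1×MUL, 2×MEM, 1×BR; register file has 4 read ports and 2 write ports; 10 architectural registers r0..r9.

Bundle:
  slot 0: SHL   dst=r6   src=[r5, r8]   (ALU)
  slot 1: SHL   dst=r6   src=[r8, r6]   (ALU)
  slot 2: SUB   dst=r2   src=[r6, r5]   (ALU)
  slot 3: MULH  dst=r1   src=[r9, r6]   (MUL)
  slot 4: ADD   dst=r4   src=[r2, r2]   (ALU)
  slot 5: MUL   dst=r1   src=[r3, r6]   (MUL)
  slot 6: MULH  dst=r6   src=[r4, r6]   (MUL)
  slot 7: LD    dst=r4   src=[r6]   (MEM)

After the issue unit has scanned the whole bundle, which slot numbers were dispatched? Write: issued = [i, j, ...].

issued = [0, 2]

#0 ALU src=r5,r8 dispatched  <A:2 Mu:1 Ld:2 B:1 rd:2 wr:1>
#1 ALU src=r8,r6 held:WAW  <A:2 Mu:1 Ld:2 B:1 rd:2 wr:1>
#2 ALU src=r6,r5 dispatched  <A:1 Mu:1 Ld:2 B:1 rd:0 wr:0>
#3 MUL src=r9,r6 held:RD_PORT  <A:1 Mu:1 Ld:2 B:1 rd:0 wr:0>
#4 ALU src=r2,r2 held:RD_PORT  <A:1 Mu:1 Ld:2 B:1 rd:0 wr:0>
#5 MUL src=r3,r6 held:RD_PORT  <A:1 Mu:1 Ld:2 B:1 rd:0 wr:0>
#6 MUL src=r4,r6 held:RD_PORT  <A:1 Mu:1 Ld:2 B:1 rd:0 wr:0>
#7 MEM src=r6 held:RD_PORT  <A:1 Mu:1 Ld:2 B:1 rd:0 wr:0>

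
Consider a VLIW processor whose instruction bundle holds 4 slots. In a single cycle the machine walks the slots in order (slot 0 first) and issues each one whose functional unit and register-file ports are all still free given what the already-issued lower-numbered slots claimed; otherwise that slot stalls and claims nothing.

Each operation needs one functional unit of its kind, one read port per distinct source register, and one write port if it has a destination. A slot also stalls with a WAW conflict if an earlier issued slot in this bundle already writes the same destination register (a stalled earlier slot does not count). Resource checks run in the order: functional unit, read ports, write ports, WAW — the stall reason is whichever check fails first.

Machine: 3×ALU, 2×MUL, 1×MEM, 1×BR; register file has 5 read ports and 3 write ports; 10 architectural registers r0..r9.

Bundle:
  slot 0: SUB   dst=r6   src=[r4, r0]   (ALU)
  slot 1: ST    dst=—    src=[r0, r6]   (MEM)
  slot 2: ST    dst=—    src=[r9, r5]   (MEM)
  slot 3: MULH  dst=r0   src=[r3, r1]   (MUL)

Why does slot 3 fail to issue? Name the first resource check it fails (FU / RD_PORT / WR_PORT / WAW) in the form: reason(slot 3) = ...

(0) want 1×ALU +2rd +1wr — yes → AL2|MU2|ME1|BR1|rd3|wr2
(1) want 1×MEM +2rd +0wr — yes → AL2|MU2|ME0|BR1|rd1|wr2
(2) want 1×MEM +2rd +0wr — FU → AL2|MU2|ME0|BR1|rd1|wr2
(3) want 1×MUL +2rd +1wr — RD_PORT → AL2|MU2|ME0|BR1|rd1|wr2

reason(slot 3) = RD_PORT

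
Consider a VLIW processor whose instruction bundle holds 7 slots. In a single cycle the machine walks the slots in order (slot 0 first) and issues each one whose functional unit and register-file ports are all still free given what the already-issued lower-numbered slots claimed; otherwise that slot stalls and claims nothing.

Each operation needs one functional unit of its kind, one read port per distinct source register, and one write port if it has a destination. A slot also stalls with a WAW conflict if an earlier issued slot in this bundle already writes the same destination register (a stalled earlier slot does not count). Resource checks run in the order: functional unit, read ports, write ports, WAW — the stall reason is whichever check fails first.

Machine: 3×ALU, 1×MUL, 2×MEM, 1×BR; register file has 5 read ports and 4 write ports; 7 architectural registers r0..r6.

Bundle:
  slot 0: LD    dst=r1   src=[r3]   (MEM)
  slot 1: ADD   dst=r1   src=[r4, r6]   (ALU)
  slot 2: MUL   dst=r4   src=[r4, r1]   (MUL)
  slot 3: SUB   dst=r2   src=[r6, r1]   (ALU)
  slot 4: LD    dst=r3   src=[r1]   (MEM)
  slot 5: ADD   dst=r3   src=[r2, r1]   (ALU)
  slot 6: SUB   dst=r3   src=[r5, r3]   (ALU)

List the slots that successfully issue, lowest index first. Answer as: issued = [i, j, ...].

(0) want 1×MEM +1rd +1wr — yes → AL3|MU1|ME1|BR1|rd4|wr3
(1) want 1×ALU +2rd +1wr — WAW → AL3|MU1|ME1|BR1|rd4|wr3
(2) want 1×MUL +2rd +1wr — yes → AL3|MU0|ME1|BR1|rd2|wr2
(3) want 1×ALU +2rd +1wr — yes → AL2|MU0|ME1|BR1|rd0|wr1
(4) want 1×MEM +1rd +1wr — RD_PORT → AL2|MU0|ME1|BR1|rd0|wr1
(5) want 1×ALU +2rd +1wr — RD_PORT → AL2|MU0|ME1|BR1|rd0|wr1
(6) want 1×ALU +2rd +1wr — RD_PORT → AL2|MU0|ME1|BR1|rd0|wr1

issued = [0, 2, 3]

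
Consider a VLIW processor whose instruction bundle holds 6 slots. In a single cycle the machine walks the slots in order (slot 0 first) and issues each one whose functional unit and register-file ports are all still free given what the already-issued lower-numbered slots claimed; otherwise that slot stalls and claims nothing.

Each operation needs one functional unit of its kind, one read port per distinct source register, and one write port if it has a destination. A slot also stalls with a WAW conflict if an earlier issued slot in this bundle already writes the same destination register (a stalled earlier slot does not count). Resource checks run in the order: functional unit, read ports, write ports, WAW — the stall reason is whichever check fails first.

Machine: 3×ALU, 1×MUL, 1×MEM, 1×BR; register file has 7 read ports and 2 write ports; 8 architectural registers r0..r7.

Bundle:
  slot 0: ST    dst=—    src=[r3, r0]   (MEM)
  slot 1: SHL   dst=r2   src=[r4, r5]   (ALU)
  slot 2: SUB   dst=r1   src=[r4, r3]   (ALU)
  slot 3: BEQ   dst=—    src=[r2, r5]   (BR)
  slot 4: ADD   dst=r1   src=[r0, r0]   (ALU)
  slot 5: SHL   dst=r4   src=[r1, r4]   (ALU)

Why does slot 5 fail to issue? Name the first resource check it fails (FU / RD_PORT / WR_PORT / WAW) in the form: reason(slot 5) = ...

(0) want 1×MEM +2rd +0wr — yes → AL3|MU1|ME0|BR1|rd5|wr2
(1) want 1×ALU +2rd +1wr — yes → AL2|MU1|ME0|BR1|rd3|wr1
(2) want 1×ALU +2rd +1wr — yes → AL1|MU1|ME0|BR1|rd1|wr0
(3) want 1×BR +2rd +0wr — RD_PORT → AL1|MU1|ME0|BR1|rd1|wr0
(4) want 1×ALU +1rd +1wr — WR_PORT → AL1|MU1|ME0|BR1|rd1|wr0
(5) want 1×ALU +2rd +1wr — RD_PORT → AL1|MU1|ME0|BR1|rd1|wr0

reason(slot 5) = RD_PORT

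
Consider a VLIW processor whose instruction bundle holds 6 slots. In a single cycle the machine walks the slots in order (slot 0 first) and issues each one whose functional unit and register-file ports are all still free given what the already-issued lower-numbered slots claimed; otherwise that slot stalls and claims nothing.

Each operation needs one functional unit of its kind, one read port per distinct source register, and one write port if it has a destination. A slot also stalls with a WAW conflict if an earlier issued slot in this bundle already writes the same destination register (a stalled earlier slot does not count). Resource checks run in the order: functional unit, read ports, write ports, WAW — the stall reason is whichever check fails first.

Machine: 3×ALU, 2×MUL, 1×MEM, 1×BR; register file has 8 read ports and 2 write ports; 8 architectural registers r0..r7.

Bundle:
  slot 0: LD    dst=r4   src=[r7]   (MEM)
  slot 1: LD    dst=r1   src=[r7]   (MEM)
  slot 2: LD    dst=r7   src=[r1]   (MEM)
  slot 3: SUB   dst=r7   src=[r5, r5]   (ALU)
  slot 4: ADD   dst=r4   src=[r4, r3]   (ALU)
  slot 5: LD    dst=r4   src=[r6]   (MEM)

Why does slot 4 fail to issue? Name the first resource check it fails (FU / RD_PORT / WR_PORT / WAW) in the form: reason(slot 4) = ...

slot 0 (MEM): ISSUE — free A3,Mu2,Ld0,B1 rp7 wp1
slot 1 (MEM): stall FU — free A3,Mu2,Ld0,B1 rp7 wp1
slot 2 (MEM): stall FU — free A3,Mu2,Ld0,B1 rp7 wp1
slot 3 (ALU): ISSUE — free A2,Mu2,Ld0,B1 rp6 wp0
slot 4 (ALU): stall WR_PORT — free A2,Mu2,Ld0,B1 rp6 wp0
slot 5 (MEM): stall FU — free A2,Mu2,Ld0,B1 rp6 wp0

reason(slot 4) = WR_PORT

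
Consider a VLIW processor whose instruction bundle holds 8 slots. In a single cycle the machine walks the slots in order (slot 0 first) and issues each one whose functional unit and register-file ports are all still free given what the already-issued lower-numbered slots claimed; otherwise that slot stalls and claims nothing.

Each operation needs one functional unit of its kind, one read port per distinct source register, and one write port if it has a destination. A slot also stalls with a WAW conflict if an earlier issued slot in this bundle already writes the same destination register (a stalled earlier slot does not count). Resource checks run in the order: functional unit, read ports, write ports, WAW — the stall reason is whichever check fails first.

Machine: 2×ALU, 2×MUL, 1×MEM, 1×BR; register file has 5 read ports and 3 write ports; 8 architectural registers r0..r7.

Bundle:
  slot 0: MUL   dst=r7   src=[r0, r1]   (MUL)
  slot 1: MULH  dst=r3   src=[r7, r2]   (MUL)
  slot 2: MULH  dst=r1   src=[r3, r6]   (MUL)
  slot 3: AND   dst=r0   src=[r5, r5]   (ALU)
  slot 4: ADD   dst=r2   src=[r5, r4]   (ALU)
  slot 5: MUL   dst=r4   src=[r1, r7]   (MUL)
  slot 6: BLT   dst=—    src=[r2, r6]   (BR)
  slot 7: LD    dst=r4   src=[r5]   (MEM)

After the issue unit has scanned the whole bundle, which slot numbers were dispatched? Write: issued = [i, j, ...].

  0. MUL→r7 ⇒ go  {2A/1Mu/1Ld/1B | 3r 2w}
  1. MUL→r3 ⇒ go  {2A/0Mu/1Ld/1B | 1r 1w}
  2. MUL→r1 ⇒ no(FU)  {2A/0Mu/1Ld/1B | 1r 1w}
  3. ALU→r0 ⇒ go  {1A/0Mu/1Ld/1B | 0r 0w}
  4. ALU→r2 ⇒ no(RD_PORT)  {1A/0Mu/1Ld/1B | 0r 0w}
  5. MUL→r4 ⇒ no(FU)  {1A/0Mu/1Ld/1B | 0r 0w}
  6. BR ⇒ no(RD_PORT)  {1A/0Mu/1Ld/1B | 0r 0w}
  7. MEM→r4 ⇒ no(RD_PORT)  {1A/0Mu/1Ld/1B | 0r 0w}

issued = [0, 1, 3]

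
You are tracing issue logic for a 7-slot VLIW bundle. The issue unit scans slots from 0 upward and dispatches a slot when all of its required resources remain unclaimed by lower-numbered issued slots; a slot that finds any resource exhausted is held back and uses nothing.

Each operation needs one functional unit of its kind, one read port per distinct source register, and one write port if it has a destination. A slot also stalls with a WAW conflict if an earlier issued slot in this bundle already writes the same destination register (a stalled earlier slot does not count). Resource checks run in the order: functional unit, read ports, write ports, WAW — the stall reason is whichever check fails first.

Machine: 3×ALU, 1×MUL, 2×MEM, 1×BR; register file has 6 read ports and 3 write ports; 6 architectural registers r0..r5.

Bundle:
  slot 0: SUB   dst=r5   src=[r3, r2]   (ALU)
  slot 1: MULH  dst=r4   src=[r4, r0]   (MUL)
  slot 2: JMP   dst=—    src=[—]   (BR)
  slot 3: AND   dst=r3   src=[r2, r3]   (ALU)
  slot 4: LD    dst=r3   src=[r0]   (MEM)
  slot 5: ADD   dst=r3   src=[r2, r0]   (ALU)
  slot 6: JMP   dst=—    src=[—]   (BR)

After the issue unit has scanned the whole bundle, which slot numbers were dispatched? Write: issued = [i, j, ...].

issued = [0, 1, 2, 3]

#0 ALU src=r3,r2 dispatched  <A:2 Mu:1 Ld:2 B:1 rd:4 wr:2>
#1 MUL src=r4,r0 dispatched  <A:2 Mu:0 Ld:2 B:1 rd:2 wr:1>
#2 BR src=- dispatched  <A:2 Mu:0 Ld:2 B:0 rd:2 wr:1>
#3 ALU src=r2,r3 dispatched  <A:1 Mu:0 Ld:2 B:0 rd:0 wr:0>
#4 MEM src=r0 held:RD_PORT  <A:1 Mu:0 Ld:2 B:0 rd:0 wr:0>
#5 ALU src=r2,r0 held:RD_PORT  <A:1 Mu:0 Ld:2 B:0 rd:0 wr:0>
#6 BR src=- held:FU  <A:1 Mu:0 Ld:2 B:0 rd:0 wr:0>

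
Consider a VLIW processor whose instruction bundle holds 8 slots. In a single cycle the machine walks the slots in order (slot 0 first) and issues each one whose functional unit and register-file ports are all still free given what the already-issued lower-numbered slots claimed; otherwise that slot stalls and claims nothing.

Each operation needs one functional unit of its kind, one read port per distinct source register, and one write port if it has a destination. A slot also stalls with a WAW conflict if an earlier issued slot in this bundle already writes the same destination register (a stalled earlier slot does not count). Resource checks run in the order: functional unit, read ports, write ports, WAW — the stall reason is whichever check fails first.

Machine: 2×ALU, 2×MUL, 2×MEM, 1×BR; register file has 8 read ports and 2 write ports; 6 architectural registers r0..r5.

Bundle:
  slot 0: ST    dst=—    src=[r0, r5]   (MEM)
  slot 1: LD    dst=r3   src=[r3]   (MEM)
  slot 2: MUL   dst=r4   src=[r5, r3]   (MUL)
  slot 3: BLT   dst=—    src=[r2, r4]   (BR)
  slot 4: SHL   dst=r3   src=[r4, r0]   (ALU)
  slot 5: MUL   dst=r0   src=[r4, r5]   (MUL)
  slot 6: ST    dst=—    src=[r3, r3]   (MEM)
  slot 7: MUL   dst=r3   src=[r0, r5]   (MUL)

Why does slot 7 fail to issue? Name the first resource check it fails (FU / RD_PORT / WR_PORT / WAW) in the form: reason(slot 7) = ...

reason(slot 7) = RD_PORT

(0) want 1×MEM +2rd +0wr — yes → AL2|MU2|ME1|BR1|rd6|wr2
(1) want 1×MEM +1rd +1wr — yes → AL2|MU2|ME0|BR1|rd5|wr1
(2) want 1×MUL +2rd +1wr — yes → AL2|MU1|ME0|BR1|rd3|wr0
(3) want 1×BR +2rd +0wr — yes → AL2|MU1|ME0|BR0|rd1|wr0
(4) want 1×ALU +2rd +1wr — RD_PORT → AL2|MU1|ME0|BR0|rd1|wr0
(5) want 1×MUL +2rd +1wr — RD_PORT → AL2|MU1|ME0|BR0|rd1|wr0
(6) want 1×MEM +1rd +0wr — FU → AL2|MU1|ME0|BR0|rd1|wr0
(7) want 1×MUL +2rd +1wr — RD_PORT → AL2|MU1|ME0|BR0|rd1|wr0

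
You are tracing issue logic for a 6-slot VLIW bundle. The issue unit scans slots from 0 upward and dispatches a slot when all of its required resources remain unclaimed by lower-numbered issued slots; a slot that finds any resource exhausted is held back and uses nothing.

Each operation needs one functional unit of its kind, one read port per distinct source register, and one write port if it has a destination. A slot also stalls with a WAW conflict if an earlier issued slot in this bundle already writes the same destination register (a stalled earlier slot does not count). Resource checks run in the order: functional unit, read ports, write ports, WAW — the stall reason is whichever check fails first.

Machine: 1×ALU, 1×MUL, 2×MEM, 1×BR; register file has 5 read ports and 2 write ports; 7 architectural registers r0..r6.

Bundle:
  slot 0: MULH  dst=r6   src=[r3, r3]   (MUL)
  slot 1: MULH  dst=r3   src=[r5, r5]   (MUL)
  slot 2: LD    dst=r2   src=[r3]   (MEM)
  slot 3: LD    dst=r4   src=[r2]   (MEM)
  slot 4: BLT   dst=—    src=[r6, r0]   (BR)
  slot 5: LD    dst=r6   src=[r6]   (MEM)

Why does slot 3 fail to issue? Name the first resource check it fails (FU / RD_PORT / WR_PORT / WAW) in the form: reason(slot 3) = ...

reason(slot 3) = WR_PORT

#0 MUL src=r3,r3 dispatched  <A:1 Mu:0 Ld:2 B:1 rd:4 wr:1>
#1 MUL src=r5,r5 held:FU  <A:1 Mu:0 Ld:2 B:1 rd:4 wr:1>
#2 MEM src=r3 dispatched  <A:1 Mu:0 Ld:1 B:1 rd:3 wr:0>
#3 MEM src=r2 held:WR_PORT  <A:1 Mu:0 Ld:1 B:1 rd:3 wr:0>
#4 BR src=r6,r0 dispatched  <A:1 Mu:0 Ld:1 B:0 rd:1 wr:0>
#5 MEM src=r6 held:WR_PORT  <A:1 Mu:0 Ld:1 B:0 rd:1 wr:0>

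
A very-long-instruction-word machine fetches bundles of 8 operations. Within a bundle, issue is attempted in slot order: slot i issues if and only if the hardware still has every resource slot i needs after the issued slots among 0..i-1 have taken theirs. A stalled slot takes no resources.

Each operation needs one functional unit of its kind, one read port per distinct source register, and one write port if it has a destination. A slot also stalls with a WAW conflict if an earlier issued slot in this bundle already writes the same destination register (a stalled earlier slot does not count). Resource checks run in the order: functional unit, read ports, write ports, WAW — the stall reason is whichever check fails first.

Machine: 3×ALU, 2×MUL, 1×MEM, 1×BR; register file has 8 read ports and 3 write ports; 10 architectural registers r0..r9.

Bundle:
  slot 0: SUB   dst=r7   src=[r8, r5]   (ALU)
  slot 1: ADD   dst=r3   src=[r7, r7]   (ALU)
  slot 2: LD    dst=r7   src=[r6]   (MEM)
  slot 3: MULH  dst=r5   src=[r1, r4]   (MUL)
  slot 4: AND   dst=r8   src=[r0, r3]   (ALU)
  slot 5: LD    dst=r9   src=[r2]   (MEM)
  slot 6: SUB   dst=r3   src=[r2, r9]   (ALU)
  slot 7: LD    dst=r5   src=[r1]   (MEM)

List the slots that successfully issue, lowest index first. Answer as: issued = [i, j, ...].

issued = [0, 1, 3]

[0] ALU needs rd=2 wr=1: ok; after: ALU=2 MUL=2 MEM=1 BR=1, R=6, W=2
[1] ALU needs rd=1 wr=1: ok; after: ALU=1 MUL=2 MEM=1 BR=1, R=5, W=1
[2] MEM needs rd=1 wr=1: WAW; after: ALU=1 MUL=2 MEM=1 BR=1, R=5, W=1
[3] MUL needs rd=2 wr=1: ok; after: ALU=1 MUL=1 MEM=1 BR=1, R=3, W=0
[4] ALU needs rd=2 wr=1: WR_PORT; after: ALU=1 MUL=1 MEM=1 BR=1, R=3, W=0
[5] MEM needs rd=1 wr=1: WR_PORT; after: ALU=1 MUL=1 MEM=1 BR=1, R=3, W=0
[6] ALU needs rd=2 wr=1: WR_PORT; after: ALU=1 MUL=1 MEM=1 BR=1, R=3, W=0
[7] MEM needs rd=1 wr=1: WR_PORT; after: ALU=1 MUL=1 MEM=1 BR=1, R=3, W=0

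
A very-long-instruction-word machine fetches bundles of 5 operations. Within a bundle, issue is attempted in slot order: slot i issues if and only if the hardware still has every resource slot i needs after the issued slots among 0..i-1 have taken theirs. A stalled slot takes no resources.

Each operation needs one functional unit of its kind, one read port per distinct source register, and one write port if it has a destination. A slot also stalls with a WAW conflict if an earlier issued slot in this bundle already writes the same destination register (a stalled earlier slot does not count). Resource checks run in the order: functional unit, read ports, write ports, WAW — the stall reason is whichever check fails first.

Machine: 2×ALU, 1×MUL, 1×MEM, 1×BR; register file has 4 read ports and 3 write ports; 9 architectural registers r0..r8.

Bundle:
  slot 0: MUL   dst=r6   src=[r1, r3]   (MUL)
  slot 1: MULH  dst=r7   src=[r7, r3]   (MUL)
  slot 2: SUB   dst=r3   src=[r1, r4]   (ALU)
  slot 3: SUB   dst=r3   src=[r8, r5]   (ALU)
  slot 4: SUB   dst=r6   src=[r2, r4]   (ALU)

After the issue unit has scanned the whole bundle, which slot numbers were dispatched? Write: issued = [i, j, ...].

slot 0 (MUL): ISSUE — free A2,Mu0,Ld1,B1 rp2 wp2
slot 1 (MUL): stall FU — free A2,Mu0,Ld1,B1 rp2 wp2
slot 2 (ALU): ISSUE — free A1,Mu0,Ld1,B1 rp0 wp1
slot 3 (ALU): stall RD_PORT — free A1,Mu0,Ld1,B1 rp0 wp1
slot 4 (ALU): stall RD_PORT — free A1,Mu0,Ld1,B1 rp0 wp1

issued = [0, 2]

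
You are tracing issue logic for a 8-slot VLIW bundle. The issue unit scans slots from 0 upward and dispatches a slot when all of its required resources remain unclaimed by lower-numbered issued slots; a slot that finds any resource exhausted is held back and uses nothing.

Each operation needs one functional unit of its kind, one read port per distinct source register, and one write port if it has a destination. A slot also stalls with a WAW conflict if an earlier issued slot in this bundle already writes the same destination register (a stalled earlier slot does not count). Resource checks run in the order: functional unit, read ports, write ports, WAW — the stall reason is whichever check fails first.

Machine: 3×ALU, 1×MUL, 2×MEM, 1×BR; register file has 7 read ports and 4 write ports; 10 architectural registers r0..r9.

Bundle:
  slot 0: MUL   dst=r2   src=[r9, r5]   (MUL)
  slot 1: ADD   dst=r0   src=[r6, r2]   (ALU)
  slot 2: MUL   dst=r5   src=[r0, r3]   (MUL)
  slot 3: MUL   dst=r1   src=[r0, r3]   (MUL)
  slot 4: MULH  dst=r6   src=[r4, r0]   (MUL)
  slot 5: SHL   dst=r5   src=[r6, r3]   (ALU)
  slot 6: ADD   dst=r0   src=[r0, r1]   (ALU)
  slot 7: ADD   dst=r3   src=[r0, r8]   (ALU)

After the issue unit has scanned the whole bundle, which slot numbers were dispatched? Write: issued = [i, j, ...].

issued = [0, 1, 5]

  0. MUL→r2 ⇒ go  {3A/0Mu/2Ld/1B | 5r 3w}
  1. ALU→r0 ⇒ go  {2A/0Mu/2Ld/1B | 3r 2w}
  2. MUL→r5 ⇒ no(FU)  {2A/0Mu/2Ld/1B | 3r 2w}
  3. MUL→r1 ⇒ no(FU)  {2A/0Mu/2Ld/1B | 3r 2w}
  4. MUL→r6 ⇒ no(FU)  {2A/0Mu/2Ld/1B | 3r 2w}
  5. ALU→r5 ⇒ go  {1A/0Mu/2Ld/1B | 1r 1w}
  6. ALU→r0 ⇒ no(RD_PORT)  {1A/0Mu/2Ld/1B | 1r 1w}
  7. ALU→r3 ⇒ no(RD_PORT)  {1A/0Mu/2Ld/1B | 1r 1w}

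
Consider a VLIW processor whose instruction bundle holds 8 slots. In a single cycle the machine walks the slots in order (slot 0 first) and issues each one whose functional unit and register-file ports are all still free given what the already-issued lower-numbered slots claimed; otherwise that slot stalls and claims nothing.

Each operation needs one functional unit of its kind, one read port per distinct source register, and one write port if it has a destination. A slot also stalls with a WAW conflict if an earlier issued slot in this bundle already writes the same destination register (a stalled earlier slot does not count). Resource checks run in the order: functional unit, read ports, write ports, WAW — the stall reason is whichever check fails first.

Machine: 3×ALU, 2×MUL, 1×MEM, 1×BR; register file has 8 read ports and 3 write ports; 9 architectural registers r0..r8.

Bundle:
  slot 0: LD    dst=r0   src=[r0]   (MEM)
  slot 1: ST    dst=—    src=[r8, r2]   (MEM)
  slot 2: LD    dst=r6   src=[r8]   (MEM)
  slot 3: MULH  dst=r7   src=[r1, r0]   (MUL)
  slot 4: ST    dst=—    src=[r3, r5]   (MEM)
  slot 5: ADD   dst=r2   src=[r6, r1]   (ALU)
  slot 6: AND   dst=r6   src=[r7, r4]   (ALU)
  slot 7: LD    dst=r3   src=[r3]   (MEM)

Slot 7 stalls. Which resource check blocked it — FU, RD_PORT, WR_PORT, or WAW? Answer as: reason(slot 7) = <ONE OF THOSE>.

(0) want 1×MEM +1rd +1wr — yes → AL3|MU2|ME0|BR1|rd7|wr2
(1) want 1×MEM +2rd +0wr — FU → AL3|MU2|ME0|BR1|rd7|wr2
(2) want 1×MEM +1rd +1wr — FU → AL3|MU2|ME0|BR1|rd7|wr2
(3) want 1×MUL +2rd +1wr — yes → AL3|MU1|ME0|BR1|rd5|wr1
(4) want 1×MEM +2rd +0wr — FU → AL3|MU1|ME0|BR1|rd5|wr1
(5) want 1×ALU +2rd +1wr — yes → AL2|MU1|ME0|BR1|rd3|wr0
(6) want 1×ALU +2rd +1wr — WR_PORT → AL2|MU1|ME0|BR1|rd3|wr0
(7) want 1×MEM +1rd +1wr — FU → AL2|MU1|ME0|BR1|rd3|wr0

reason(slot 7) = FU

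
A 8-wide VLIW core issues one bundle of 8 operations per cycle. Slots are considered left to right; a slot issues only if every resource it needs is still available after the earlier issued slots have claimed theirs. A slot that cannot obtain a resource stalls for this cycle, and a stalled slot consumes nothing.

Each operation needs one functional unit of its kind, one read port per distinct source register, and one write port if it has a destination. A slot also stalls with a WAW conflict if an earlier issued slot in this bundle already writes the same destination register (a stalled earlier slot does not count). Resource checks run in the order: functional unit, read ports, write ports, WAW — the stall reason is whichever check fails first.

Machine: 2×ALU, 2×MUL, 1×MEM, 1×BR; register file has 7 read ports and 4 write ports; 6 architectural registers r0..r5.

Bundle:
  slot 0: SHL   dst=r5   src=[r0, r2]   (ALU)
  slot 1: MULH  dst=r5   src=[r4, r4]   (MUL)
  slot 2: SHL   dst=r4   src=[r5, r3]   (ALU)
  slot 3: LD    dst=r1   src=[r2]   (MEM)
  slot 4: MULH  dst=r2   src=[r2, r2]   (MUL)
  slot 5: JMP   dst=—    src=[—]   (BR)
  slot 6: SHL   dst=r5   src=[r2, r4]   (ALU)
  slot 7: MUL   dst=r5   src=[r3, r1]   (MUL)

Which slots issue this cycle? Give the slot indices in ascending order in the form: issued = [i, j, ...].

issued = [0, 2, 3, 4, 5]

(0) want 1×ALU +2rd +1wr — yes → AL1|MU2|ME1|BR1|rd5|wr3
(1) want 1×MUL +1rd +1wr — WAW → AL1|MU2|ME1|BR1|rd5|wr3
(2) want 1×ALU +2rd +1wr — yes → AL0|MU2|ME1|BR1|rd3|wr2
(3) want 1×MEM +1rd +1wr — yes → AL0|MU2|ME0|BR1|rd2|wr1
(4) want 1×MUL +1rd +1wr — yes → AL0|MU1|ME0|BR1|rd1|wr0
(5) want 1×BR +0rd +0wr — yes → AL0|MU1|ME0|BR0|rd1|wr0
(6) want 1×ALU +2rd +1wr — FU → AL0|MU1|ME0|BR0|rd1|wr0
(7) want 1×MUL +2rd +1wr — RD_PORT → AL0|MU1|ME0|BR0|rd1|wr0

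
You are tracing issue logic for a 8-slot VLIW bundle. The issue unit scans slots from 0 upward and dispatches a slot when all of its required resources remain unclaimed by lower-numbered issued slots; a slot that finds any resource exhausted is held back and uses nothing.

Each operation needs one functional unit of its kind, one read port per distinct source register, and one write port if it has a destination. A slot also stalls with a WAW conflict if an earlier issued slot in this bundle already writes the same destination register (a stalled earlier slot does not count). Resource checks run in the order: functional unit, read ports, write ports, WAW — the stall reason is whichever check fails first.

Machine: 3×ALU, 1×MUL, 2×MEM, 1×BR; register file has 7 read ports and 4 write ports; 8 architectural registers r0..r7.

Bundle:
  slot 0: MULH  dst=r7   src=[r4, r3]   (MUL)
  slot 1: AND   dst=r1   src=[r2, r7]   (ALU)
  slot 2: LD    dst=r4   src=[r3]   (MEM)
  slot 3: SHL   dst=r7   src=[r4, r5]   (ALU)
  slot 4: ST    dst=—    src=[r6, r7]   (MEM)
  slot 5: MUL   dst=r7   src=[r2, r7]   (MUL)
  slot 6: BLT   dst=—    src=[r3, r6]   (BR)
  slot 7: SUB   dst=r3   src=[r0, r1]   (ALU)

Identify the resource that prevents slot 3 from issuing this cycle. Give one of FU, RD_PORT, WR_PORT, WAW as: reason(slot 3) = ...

reason(slot 3) = WAW

slot 0 (MUL): ISSUE — free A3,Mu0,Ld2,B1 rp5 wp3
slot 1 (ALU): ISSUE — free A2,Mu0,Ld2,B1 rp3 wp2
slot 2 (MEM): ISSUE — free A2,Mu0,Ld1,B1 rp2 wp1
slot 3 (ALU): stall WAW — free A2,Mu0,Ld1,B1 rp2 wp1
slot 4 (MEM): ISSUE — free A2,Mu0,Ld0,B1 rp0 wp1
slot 5 (MUL): stall FU — free A2,Mu0,Ld0,B1 rp0 wp1
slot 6 (BR): stall RD_PORT — free A2,Mu0,Ld0,B1 rp0 wp1
slot 7 (ALU): stall RD_PORT — free A2,Mu0,Ld0,B1 rp0 wp1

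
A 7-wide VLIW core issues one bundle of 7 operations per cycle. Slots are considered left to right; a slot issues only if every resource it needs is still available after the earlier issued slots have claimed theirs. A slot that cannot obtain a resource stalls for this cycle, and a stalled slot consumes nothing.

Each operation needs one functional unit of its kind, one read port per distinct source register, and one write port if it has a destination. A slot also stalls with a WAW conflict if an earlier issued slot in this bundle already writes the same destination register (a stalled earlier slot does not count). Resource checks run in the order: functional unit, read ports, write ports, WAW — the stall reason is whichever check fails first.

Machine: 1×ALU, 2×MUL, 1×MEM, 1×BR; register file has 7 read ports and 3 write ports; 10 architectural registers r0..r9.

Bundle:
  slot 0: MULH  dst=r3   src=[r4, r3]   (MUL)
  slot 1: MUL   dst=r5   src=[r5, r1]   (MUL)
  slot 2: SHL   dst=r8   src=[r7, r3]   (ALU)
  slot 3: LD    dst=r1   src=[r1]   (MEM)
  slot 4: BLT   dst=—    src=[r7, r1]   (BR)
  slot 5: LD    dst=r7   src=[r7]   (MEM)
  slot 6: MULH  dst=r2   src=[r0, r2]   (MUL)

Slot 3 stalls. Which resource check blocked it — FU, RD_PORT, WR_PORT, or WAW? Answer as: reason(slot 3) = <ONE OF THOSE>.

reason(slot 3) = WR_PORT

(0) want 1×MUL +2rd +1wr — yes → AL1|MU1|ME1|BR1|rd5|wr2
(1) want 1×MUL +2rd +1wr — yes → AL1|MU0|ME1|BR1|rd3|wr1
(2) want 1×ALU +2rd +1wr — yes → AL0|MU0|ME1|BR1|rd1|wr0
(3) want 1×MEM +1rd +1wr — WR_PORT → AL0|MU0|ME1|BR1|rd1|wr0
(4) want 1×BR +2rd +0wr — RD_PORT → AL0|MU0|ME1|BR1|rd1|wr0
(5) want 1×MEM +1rd +1wr — WR_PORT → AL0|MU0|ME1|BR1|rd1|wr0
(6) want 1×MUL +2rd +1wr — FU → AL0|MU0|ME1|BR1|rd1|wr0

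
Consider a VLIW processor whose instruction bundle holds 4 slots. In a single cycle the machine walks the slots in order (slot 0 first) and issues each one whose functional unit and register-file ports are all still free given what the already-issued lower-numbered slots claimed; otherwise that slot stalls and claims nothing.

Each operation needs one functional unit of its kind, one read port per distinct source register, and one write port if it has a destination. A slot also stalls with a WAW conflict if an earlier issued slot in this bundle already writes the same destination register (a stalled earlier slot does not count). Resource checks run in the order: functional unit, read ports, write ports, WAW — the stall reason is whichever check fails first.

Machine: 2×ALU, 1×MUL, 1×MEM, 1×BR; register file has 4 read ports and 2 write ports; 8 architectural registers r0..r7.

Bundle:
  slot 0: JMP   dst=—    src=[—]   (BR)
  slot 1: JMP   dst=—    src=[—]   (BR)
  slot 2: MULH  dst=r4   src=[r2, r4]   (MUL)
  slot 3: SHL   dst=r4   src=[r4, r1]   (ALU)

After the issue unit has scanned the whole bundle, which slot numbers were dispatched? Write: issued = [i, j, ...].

[0] BR needs rd=0 wr=0: ok; after: ALU=2 MUL=1 MEM=1 BR=0, R=4, W=2
[1] BR needs rd=0 wr=0: FU; after: ALU=2 MUL=1 MEM=1 BR=0, R=4, W=2
[2] MUL needs rd=2 wr=1: ok; after: ALU=2 MUL=0 MEM=1 BR=0, R=2, W=1
[3] ALU needs rd=2 wr=1: WAW; after: ALU=2 MUL=0 MEM=1 BR=0, R=2, W=1

issued = [0, 2]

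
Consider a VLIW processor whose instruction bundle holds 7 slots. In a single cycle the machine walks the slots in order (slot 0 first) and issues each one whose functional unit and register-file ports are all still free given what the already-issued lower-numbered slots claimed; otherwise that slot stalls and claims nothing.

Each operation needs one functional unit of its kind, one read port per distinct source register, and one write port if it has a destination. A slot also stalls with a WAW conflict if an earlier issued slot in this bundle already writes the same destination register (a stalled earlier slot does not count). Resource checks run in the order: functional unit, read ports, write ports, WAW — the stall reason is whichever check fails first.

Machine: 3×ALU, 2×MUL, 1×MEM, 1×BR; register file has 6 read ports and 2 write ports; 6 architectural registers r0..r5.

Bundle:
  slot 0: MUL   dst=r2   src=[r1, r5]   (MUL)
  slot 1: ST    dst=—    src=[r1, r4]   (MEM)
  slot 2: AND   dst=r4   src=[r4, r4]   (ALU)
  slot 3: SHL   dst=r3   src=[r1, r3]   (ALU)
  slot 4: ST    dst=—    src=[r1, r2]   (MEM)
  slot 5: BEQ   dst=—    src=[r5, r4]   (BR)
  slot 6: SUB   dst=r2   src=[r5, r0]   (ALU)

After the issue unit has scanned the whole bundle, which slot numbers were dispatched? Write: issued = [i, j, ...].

slot 0 (MUL): ISSUE — free A3,Mu1,Ld1,B1 rp4 wp1
slot 1 (MEM): ISSUE — free A3,Mu1,Ld0,B1 rp2 wp1
slot 2 (ALU): ISSUE — free A2,Mu1,Ld0,B1 rp1 wp0
slot 3 (ALU): stall RD_PORT — free A2,Mu1,Ld0,B1 rp1 wp0
slot 4 (MEM): stall FU — free A2,Mu1,Ld0,B1 rp1 wp0
slot 5 (BR): stall RD_PORT — free A2,Mu1,Ld0,B1 rp1 wp0
slot 6 (ALU): stall RD_PORT — free A2,Mu1,Ld0,B1 rp1 wp0

issued = [0, 1, 2]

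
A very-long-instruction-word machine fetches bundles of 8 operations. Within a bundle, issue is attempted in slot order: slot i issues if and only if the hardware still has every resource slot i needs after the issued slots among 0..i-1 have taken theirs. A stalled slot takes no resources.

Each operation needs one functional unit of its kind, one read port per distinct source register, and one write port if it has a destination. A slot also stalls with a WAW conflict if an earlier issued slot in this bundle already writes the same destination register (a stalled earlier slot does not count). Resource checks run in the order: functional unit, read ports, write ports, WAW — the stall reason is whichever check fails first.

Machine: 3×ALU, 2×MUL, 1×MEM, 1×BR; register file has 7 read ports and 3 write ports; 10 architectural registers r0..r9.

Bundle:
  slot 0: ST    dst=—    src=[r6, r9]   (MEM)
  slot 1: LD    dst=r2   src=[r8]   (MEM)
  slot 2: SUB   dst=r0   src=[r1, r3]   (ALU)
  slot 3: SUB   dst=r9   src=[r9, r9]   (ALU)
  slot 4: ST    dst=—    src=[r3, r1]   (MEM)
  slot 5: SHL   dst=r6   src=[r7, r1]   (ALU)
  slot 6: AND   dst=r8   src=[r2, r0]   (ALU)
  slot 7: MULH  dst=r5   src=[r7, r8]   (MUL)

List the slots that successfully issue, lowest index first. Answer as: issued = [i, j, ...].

(0) want 1×MEM +2rd +0wr — yes → AL3|MU2|ME0|BR1|rd5|wr3
(1) want 1×MEM +1rd +1wr — FU → AL3|MU2|ME0|BR1|rd5|wr3
(2) want 1×ALU +2rd +1wr — yes → AL2|MU2|ME0|BR1|rd3|wr2
(3) want 1×ALU +1rd +1wr — yes → AL1|MU2|ME0|BR1|rd2|wr1
(4) want 1×MEM +2rd +0wr — FU → AL1|MU2|ME0|BR1|rd2|wr1
(5) want 1×ALU +2rd +1wr — yes → AL0|MU2|ME0|BR1|rd0|wr0
(6) want 1×ALU +2rd +1wr — FU → AL0|MU2|ME0|BR1|rd0|wr0
(7) want 1×MUL +2rd +1wr — RD_PORT → AL0|MU2|ME0|BR1|rd0|wr0

issued = [0, 2, 3, 5]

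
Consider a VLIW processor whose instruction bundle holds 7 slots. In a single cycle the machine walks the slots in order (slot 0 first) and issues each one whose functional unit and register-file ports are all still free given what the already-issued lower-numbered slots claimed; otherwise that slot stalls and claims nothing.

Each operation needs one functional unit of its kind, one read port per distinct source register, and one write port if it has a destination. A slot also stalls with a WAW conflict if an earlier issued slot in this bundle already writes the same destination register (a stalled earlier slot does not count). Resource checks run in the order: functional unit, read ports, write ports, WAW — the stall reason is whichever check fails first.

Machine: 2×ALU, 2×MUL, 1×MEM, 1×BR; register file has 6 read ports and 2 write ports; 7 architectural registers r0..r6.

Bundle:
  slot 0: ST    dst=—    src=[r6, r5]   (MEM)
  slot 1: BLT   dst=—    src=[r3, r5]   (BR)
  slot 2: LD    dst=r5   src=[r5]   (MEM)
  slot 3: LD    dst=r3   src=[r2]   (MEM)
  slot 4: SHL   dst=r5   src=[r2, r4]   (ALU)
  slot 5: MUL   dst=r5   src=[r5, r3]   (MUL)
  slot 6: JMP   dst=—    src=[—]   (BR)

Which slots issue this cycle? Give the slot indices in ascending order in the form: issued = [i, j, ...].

(0) want 1×MEM +2rd +0wr — yes → AL2|MU2|ME0|BR1|rd4|wr2
(1) want 1×BR +2rd +0wr — yes → AL2|MU2|ME0|BR0|rd2|wr2
(2) want 1×MEM +1rd +1wr — FU → AL2|MU2|ME0|BR0|rd2|wr2
(3) want 1×MEM +1rd +1wr — FU → AL2|MU2|ME0|BR0|rd2|wr2
(4) want 1×ALU +2rd +1wr — yes → AL1|MU2|ME0|BR0|rd0|wr1
(5) want 1×MUL +2rd +1wr — RD_PORT → AL1|MU2|ME0|BR0|rd0|wr1
(6) want 1×BR +0rd +0wr — FU → AL1|MU2|ME0|BR0|rd0|wr1

issued = [0, 1, 4]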